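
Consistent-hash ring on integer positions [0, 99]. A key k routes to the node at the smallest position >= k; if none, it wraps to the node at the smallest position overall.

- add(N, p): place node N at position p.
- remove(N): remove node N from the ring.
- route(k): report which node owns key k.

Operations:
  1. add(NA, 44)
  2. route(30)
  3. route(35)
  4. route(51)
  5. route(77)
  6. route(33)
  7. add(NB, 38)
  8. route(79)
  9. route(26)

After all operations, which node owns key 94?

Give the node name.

Answer: NB

Derivation:
Op 1: add NA@44 -> ring=[44:NA]
Op 2: route key 30: smallest pos >= 30 is 44 -> NA
Op 3: route key 35: smallest pos >= 35 is 44 -> NA
Op 4: route key 51: none >= 51, wrap to smallest pos 44 -> NA
Op 5: route key 77: none >= 77, wrap to smallest pos 44 -> NA
Op 6: route key 33: smallest pos >= 33 is 44 -> NA
Op 7: add NB@38 -> ring=[38:NB,44:NA]
Op 8: route key 79: none >= 79, wrap to smallest pos 38 -> NB
Op 9: route key 26: smallest pos >= 26 is 38 -> NB
Final route key 94: none >= 94, wrap to smallest pos 38 -> NB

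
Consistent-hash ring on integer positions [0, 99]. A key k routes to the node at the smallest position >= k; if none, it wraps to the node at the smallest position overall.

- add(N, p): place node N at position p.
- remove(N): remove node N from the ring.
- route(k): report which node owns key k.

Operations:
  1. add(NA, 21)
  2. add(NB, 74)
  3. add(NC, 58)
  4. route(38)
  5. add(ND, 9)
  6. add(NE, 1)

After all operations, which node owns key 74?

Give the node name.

Op 1: add NA@21 -> ring=[21:NA]
Op 2: add NB@74 -> ring=[21:NA,74:NB]
Op 3: add NC@58 -> ring=[21:NA,58:NC,74:NB]
Op 4: route key 38: smallest pos >= 38 is 58 -> NC
Op 5: add ND@9 -> ring=[9:ND,21:NA,58:NC,74:NB]
Op 6: add NE@1 -> ring=[1:NE,9:ND,21:NA,58:NC,74:NB]
Final route key 74: smallest pos >= 74 is 74 -> NB

Answer: NB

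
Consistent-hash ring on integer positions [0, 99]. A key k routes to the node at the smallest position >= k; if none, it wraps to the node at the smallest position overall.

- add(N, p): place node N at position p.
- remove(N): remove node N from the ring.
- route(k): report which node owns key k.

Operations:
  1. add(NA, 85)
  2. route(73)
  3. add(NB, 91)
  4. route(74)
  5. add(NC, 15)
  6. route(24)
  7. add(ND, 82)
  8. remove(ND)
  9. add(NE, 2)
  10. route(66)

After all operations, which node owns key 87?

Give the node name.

Answer: NB

Derivation:
Op 1: add NA@85 -> ring=[85:NA]
Op 2: route key 73: smallest pos >= 73 is 85 -> NA
Op 3: add NB@91 -> ring=[85:NA,91:NB]
Op 4: route key 74: smallest pos >= 74 is 85 -> NA
Op 5: add NC@15 -> ring=[15:NC,85:NA,91:NB]
Op 6: route key 24: smallest pos >= 24 is 85 -> NA
Op 7: add ND@82 -> ring=[15:NC,82:ND,85:NA,91:NB]
Op 8: remove ND -> ring=[15:NC,85:NA,91:NB]
Op 9: add NE@2 -> ring=[2:NE,15:NC,85:NA,91:NB]
Op 10: route key 66: smallest pos >= 66 is 85 -> NA
Final route key 87: smallest pos >= 87 is 91 -> NB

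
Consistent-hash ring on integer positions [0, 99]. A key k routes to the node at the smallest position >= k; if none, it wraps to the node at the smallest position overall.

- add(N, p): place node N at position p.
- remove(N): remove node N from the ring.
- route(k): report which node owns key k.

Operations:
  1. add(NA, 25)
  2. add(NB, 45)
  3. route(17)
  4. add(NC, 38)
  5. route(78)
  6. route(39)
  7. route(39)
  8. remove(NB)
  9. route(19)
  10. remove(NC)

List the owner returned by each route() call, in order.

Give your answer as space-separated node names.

Op 1: add NA@25 -> ring=[25:NA]
Op 2: add NB@45 -> ring=[25:NA,45:NB]
Op 3: route key 17: smallest pos >= 17 is 25 -> NA
Op 4: add NC@38 -> ring=[25:NA,38:NC,45:NB]
Op 5: route key 78: none >= 78, wrap to smallest pos 25 -> NA
Op 6: route key 39: smallest pos >= 39 is 45 -> NB
Op 7: route key 39: smallest pos >= 39 is 45 -> NB
Op 8: remove NB -> ring=[25:NA,38:NC]
Op 9: route key 19: smallest pos >= 19 is 25 -> NA
Op 10: remove NC -> ring=[25:NA]

Answer: NA NA NB NB NA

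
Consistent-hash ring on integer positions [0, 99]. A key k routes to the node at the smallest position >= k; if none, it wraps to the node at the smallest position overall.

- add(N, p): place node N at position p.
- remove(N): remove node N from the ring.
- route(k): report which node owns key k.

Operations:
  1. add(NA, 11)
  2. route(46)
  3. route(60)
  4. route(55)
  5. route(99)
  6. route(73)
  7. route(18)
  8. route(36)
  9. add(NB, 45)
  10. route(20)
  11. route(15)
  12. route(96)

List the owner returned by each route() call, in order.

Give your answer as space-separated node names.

Op 1: add NA@11 -> ring=[11:NA]
Op 2: route key 46: none >= 46, wrap to smallest pos 11 -> NA
Op 3: route key 60: none >= 60, wrap to smallest pos 11 -> NA
Op 4: route key 55: none >= 55, wrap to smallest pos 11 -> NA
Op 5: route key 99: none >= 99, wrap to smallest pos 11 -> NA
Op 6: route key 73: none >= 73, wrap to smallest pos 11 -> NA
Op 7: route key 18: none >= 18, wrap to smallest pos 11 -> NA
Op 8: route key 36: none >= 36, wrap to smallest pos 11 -> NA
Op 9: add NB@45 -> ring=[11:NA,45:NB]
Op 10: route key 20: smallest pos >= 20 is 45 -> NB
Op 11: route key 15: smallest pos >= 15 is 45 -> NB
Op 12: route key 96: none >= 96, wrap to smallest pos 11 -> NA

Answer: NA NA NA NA NA NA NA NB NB NA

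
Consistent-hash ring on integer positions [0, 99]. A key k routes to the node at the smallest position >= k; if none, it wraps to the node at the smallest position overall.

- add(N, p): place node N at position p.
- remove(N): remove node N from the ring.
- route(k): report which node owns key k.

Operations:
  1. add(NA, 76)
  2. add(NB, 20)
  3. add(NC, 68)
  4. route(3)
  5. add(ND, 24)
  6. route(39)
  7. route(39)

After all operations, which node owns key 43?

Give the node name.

Answer: NC

Derivation:
Op 1: add NA@76 -> ring=[76:NA]
Op 2: add NB@20 -> ring=[20:NB,76:NA]
Op 3: add NC@68 -> ring=[20:NB,68:NC,76:NA]
Op 4: route key 3: smallest pos >= 3 is 20 -> NB
Op 5: add ND@24 -> ring=[20:NB,24:ND,68:NC,76:NA]
Op 6: route key 39: smallest pos >= 39 is 68 -> NC
Op 7: route key 39: smallest pos >= 39 is 68 -> NC
Final route key 43: smallest pos >= 43 is 68 -> NC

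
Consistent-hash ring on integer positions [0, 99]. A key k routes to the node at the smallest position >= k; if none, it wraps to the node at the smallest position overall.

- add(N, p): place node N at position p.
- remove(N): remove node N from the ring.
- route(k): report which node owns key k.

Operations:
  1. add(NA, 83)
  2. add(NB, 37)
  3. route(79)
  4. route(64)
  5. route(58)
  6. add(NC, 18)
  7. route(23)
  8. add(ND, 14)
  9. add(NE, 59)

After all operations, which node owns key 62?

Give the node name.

Op 1: add NA@83 -> ring=[83:NA]
Op 2: add NB@37 -> ring=[37:NB,83:NA]
Op 3: route key 79: smallest pos >= 79 is 83 -> NA
Op 4: route key 64: smallest pos >= 64 is 83 -> NA
Op 5: route key 58: smallest pos >= 58 is 83 -> NA
Op 6: add NC@18 -> ring=[18:NC,37:NB,83:NA]
Op 7: route key 23: smallest pos >= 23 is 37 -> NB
Op 8: add ND@14 -> ring=[14:ND,18:NC,37:NB,83:NA]
Op 9: add NE@59 -> ring=[14:ND,18:NC,37:NB,59:NE,83:NA]
Final route key 62: smallest pos >= 62 is 83 -> NA

Answer: NA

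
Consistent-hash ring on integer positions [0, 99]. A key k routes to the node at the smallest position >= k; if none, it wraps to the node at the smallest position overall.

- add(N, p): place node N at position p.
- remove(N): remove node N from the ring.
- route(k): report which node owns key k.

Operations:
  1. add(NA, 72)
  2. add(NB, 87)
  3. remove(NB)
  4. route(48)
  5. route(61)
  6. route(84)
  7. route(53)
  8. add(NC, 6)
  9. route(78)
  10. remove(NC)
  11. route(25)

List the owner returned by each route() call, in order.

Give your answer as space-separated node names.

Answer: NA NA NA NA NC NA

Derivation:
Op 1: add NA@72 -> ring=[72:NA]
Op 2: add NB@87 -> ring=[72:NA,87:NB]
Op 3: remove NB -> ring=[72:NA]
Op 4: route key 48: smallest pos >= 48 is 72 -> NA
Op 5: route key 61: smallest pos >= 61 is 72 -> NA
Op 6: route key 84: none >= 84, wrap to smallest pos 72 -> NA
Op 7: route key 53: smallest pos >= 53 is 72 -> NA
Op 8: add NC@6 -> ring=[6:NC,72:NA]
Op 9: route key 78: none >= 78, wrap to smallest pos 6 -> NC
Op 10: remove NC -> ring=[72:NA]
Op 11: route key 25: smallest pos >= 25 is 72 -> NA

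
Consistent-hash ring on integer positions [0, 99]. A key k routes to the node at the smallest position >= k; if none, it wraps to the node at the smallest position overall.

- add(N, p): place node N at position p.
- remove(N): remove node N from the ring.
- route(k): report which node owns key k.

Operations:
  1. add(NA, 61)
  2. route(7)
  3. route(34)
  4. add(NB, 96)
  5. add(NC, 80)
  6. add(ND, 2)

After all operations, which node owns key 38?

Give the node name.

Op 1: add NA@61 -> ring=[61:NA]
Op 2: route key 7: smallest pos >= 7 is 61 -> NA
Op 3: route key 34: smallest pos >= 34 is 61 -> NA
Op 4: add NB@96 -> ring=[61:NA,96:NB]
Op 5: add NC@80 -> ring=[61:NA,80:NC,96:NB]
Op 6: add ND@2 -> ring=[2:ND,61:NA,80:NC,96:NB]
Final route key 38: smallest pos >= 38 is 61 -> NA

Answer: NA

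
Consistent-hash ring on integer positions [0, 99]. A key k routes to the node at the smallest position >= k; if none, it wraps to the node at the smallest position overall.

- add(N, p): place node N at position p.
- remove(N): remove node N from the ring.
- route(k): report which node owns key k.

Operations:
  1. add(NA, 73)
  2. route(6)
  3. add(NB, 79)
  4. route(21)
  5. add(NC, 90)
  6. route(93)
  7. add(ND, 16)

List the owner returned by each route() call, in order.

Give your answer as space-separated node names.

Answer: NA NA NA

Derivation:
Op 1: add NA@73 -> ring=[73:NA]
Op 2: route key 6: smallest pos >= 6 is 73 -> NA
Op 3: add NB@79 -> ring=[73:NA,79:NB]
Op 4: route key 21: smallest pos >= 21 is 73 -> NA
Op 5: add NC@90 -> ring=[73:NA,79:NB,90:NC]
Op 6: route key 93: none >= 93, wrap to smallest pos 73 -> NA
Op 7: add ND@16 -> ring=[16:ND,73:NA,79:NB,90:NC]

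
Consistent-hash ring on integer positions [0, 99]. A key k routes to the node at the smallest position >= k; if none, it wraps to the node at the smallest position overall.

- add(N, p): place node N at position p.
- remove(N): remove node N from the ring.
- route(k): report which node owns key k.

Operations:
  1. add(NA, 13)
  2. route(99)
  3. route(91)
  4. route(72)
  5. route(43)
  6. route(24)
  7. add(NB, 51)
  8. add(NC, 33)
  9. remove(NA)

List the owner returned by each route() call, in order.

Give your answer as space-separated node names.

Answer: NA NA NA NA NA

Derivation:
Op 1: add NA@13 -> ring=[13:NA]
Op 2: route key 99: none >= 99, wrap to smallest pos 13 -> NA
Op 3: route key 91: none >= 91, wrap to smallest pos 13 -> NA
Op 4: route key 72: none >= 72, wrap to smallest pos 13 -> NA
Op 5: route key 43: none >= 43, wrap to smallest pos 13 -> NA
Op 6: route key 24: none >= 24, wrap to smallest pos 13 -> NA
Op 7: add NB@51 -> ring=[13:NA,51:NB]
Op 8: add NC@33 -> ring=[13:NA,33:NC,51:NB]
Op 9: remove NA -> ring=[33:NC,51:NB]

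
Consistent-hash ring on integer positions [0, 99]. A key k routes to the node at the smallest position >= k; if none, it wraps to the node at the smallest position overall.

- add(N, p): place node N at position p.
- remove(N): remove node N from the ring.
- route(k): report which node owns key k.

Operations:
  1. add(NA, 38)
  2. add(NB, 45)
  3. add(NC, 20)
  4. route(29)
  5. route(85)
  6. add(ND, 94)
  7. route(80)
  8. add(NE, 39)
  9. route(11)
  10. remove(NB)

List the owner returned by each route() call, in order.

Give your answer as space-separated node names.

Op 1: add NA@38 -> ring=[38:NA]
Op 2: add NB@45 -> ring=[38:NA,45:NB]
Op 3: add NC@20 -> ring=[20:NC,38:NA,45:NB]
Op 4: route key 29: smallest pos >= 29 is 38 -> NA
Op 5: route key 85: none >= 85, wrap to smallest pos 20 -> NC
Op 6: add ND@94 -> ring=[20:NC,38:NA,45:NB,94:ND]
Op 7: route key 80: smallest pos >= 80 is 94 -> ND
Op 8: add NE@39 -> ring=[20:NC,38:NA,39:NE,45:NB,94:ND]
Op 9: route key 11: smallest pos >= 11 is 20 -> NC
Op 10: remove NB -> ring=[20:NC,38:NA,39:NE,94:ND]

Answer: NA NC ND NC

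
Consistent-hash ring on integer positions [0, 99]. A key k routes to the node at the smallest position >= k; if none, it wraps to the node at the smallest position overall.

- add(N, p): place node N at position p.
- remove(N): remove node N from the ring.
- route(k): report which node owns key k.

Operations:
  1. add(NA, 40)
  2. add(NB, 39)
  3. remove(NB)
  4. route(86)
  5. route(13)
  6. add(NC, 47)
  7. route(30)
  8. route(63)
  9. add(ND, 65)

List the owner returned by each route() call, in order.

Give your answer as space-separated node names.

Answer: NA NA NA NA

Derivation:
Op 1: add NA@40 -> ring=[40:NA]
Op 2: add NB@39 -> ring=[39:NB,40:NA]
Op 3: remove NB -> ring=[40:NA]
Op 4: route key 86: none >= 86, wrap to smallest pos 40 -> NA
Op 5: route key 13: smallest pos >= 13 is 40 -> NA
Op 6: add NC@47 -> ring=[40:NA,47:NC]
Op 7: route key 30: smallest pos >= 30 is 40 -> NA
Op 8: route key 63: none >= 63, wrap to smallest pos 40 -> NA
Op 9: add ND@65 -> ring=[40:NA,47:NC,65:ND]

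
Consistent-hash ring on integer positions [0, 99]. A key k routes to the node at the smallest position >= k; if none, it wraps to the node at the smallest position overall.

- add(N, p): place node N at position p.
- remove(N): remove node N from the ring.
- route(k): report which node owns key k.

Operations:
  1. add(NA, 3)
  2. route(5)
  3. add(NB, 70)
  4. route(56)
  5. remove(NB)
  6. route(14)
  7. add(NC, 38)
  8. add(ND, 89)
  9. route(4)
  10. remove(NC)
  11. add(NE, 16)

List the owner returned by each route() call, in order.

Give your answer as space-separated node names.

Op 1: add NA@3 -> ring=[3:NA]
Op 2: route key 5: none >= 5, wrap to smallest pos 3 -> NA
Op 3: add NB@70 -> ring=[3:NA,70:NB]
Op 4: route key 56: smallest pos >= 56 is 70 -> NB
Op 5: remove NB -> ring=[3:NA]
Op 6: route key 14: none >= 14, wrap to smallest pos 3 -> NA
Op 7: add NC@38 -> ring=[3:NA,38:NC]
Op 8: add ND@89 -> ring=[3:NA,38:NC,89:ND]
Op 9: route key 4: smallest pos >= 4 is 38 -> NC
Op 10: remove NC -> ring=[3:NA,89:ND]
Op 11: add NE@16 -> ring=[3:NA,16:NE,89:ND]

Answer: NA NB NA NC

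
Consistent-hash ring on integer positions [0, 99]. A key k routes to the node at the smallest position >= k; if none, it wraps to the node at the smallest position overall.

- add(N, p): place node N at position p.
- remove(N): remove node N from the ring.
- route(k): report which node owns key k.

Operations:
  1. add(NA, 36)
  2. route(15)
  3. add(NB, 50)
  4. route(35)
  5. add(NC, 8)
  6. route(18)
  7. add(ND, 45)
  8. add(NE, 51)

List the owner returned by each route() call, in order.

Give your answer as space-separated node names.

Op 1: add NA@36 -> ring=[36:NA]
Op 2: route key 15: smallest pos >= 15 is 36 -> NA
Op 3: add NB@50 -> ring=[36:NA,50:NB]
Op 4: route key 35: smallest pos >= 35 is 36 -> NA
Op 5: add NC@8 -> ring=[8:NC,36:NA,50:NB]
Op 6: route key 18: smallest pos >= 18 is 36 -> NA
Op 7: add ND@45 -> ring=[8:NC,36:NA,45:ND,50:NB]
Op 8: add NE@51 -> ring=[8:NC,36:NA,45:ND,50:NB,51:NE]

Answer: NA NA NA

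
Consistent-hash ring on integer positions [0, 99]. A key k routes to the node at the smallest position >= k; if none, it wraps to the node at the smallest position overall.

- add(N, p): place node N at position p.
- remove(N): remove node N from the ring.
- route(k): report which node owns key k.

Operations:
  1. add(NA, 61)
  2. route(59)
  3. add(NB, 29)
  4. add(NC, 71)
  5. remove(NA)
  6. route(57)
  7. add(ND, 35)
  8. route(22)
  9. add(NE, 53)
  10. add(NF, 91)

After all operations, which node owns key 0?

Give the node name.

Answer: NB

Derivation:
Op 1: add NA@61 -> ring=[61:NA]
Op 2: route key 59: smallest pos >= 59 is 61 -> NA
Op 3: add NB@29 -> ring=[29:NB,61:NA]
Op 4: add NC@71 -> ring=[29:NB,61:NA,71:NC]
Op 5: remove NA -> ring=[29:NB,71:NC]
Op 6: route key 57: smallest pos >= 57 is 71 -> NC
Op 7: add ND@35 -> ring=[29:NB,35:ND,71:NC]
Op 8: route key 22: smallest pos >= 22 is 29 -> NB
Op 9: add NE@53 -> ring=[29:NB,35:ND,53:NE,71:NC]
Op 10: add NF@91 -> ring=[29:NB,35:ND,53:NE,71:NC,91:NF]
Final route key 0: smallest pos >= 0 is 29 -> NB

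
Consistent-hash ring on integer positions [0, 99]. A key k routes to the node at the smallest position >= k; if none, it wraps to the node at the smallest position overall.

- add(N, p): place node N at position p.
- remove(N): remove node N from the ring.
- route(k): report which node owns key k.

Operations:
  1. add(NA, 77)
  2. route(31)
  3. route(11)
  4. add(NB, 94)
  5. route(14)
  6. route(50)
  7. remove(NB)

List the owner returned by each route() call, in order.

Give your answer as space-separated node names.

Op 1: add NA@77 -> ring=[77:NA]
Op 2: route key 31: smallest pos >= 31 is 77 -> NA
Op 3: route key 11: smallest pos >= 11 is 77 -> NA
Op 4: add NB@94 -> ring=[77:NA,94:NB]
Op 5: route key 14: smallest pos >= 14 is 77 -> NA
Op 6: route key 50: smallest pos >= 50 is 77 -> NA
Op 7: remove NB -> ring=[77:NA]

Answer: NA NA NA NA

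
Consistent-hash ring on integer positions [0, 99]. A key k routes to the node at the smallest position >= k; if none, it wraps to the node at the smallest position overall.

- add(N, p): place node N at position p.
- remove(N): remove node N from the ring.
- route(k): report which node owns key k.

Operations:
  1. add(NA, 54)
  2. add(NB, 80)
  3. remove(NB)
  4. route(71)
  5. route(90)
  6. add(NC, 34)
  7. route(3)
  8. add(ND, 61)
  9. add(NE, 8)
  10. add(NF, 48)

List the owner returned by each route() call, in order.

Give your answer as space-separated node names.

Op 1: add NA@54 -> ring=[54:NA]
Op 2: add NB@80 -> ring=[54:NA,80:NB]
Op 3: remove NB -> ring=[54:NA]
Op 4: route key 71: none >= 71, wrap to smallest pos 54 -> NA
Op 5: route key 90: none >= 90, wrap to smallest pos 54 -> NA
Op 6: add NC@34 -> ring=[34:NC,54:NA]
Op 7: route key 3: smallest pos >= 3 is 34 -> NC
Op 8: add ND@61 -> ring=[34:NC,54:NA,61:ND]
Op 9: add NE@8 -> ring=[8:NE,34:NC,54:NA,61:ND]
Op 10: add NF@48 -> ring=[8:NE,34:NC,48:NF,54:NA,61:ND]

Answer: NA NA NC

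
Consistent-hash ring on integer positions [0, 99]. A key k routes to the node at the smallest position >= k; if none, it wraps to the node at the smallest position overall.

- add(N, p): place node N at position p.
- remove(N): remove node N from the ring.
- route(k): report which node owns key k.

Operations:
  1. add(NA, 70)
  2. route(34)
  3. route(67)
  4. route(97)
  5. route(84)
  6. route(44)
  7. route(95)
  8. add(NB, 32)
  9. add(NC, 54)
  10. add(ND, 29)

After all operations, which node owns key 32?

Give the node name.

Op 1: add NA@70 -> ring=[70:NA]
Op 2: route key 34: smallest pos >= 34 is 70 -> NA
Op 3: route key 67: smallest pos >= 67 is 70 -> NA
Op 4: route key 97: none >= 97, wrap to smallest pos 70 -> NA
Op 5: route key 84: none >= 84, wrap to smallest pos 70 -> NA
Op 6: route key 44: smallest pos >= 44 is 70 -> NA
Op 7: route key 95: none >= 95, wrap to smallest pos 70 -> NA
Op 8: add NB@32 -> ring=[32:NB,70:NA]
Op 9: add NC@54 -> ring=[32:NB,54:NC,70:NA]
Op 10: add ND@29 -> ring=[29:ND,32:NB,54:NC,70:NA]
Final route key 32: smallest pos >= 32 is 32 -> NB

Answer: NB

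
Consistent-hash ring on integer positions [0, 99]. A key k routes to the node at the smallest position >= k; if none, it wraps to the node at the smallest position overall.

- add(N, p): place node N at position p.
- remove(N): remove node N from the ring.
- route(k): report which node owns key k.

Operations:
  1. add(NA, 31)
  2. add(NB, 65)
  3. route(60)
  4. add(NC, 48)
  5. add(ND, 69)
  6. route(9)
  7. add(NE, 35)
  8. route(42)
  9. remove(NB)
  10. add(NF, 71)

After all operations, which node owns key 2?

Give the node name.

Op 1: add NA@31 -> ring=[31:NA]
Op 2: add NB@65 -> ring=[31:NA,65:NB]
Op 3: route key 60: smallest pos >= 60 is 65 -> NB
Op 4: add NC@48 -> ring=[31:NA,48:NC,65:NB]
Op 5: add ND@69 -> ring=[31:NA,48:NC,65:NB,69:ND]
Op 6: route key 9: smallest pos >= 9 is 31 -> NA
Op 7: add NE@35 -> ring=[31:NA,35:NE,48:NC,65:NB,69:ND]
Op 8: route key 42: smallest pos >= 42 is 48 -> NC
Op 9: remove NB -> ring=[31:NA,35:NE,48:NC,69:ND]
Op 10: add NF@71 -> ring=[31:NA,35:NE,48:NC,69:ND,71:NF]
Final route key 2: smallest pos >= 2 is 31 -> NA

Answer: NA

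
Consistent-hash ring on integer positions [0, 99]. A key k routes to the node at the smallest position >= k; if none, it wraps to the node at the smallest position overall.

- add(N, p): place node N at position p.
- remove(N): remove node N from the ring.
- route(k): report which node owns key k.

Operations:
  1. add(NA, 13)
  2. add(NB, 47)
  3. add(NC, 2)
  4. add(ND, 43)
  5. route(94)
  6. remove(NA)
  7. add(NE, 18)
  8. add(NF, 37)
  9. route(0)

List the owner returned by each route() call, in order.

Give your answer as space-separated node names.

Op 1: add NA@13 -> ring=[13:NA]
Op 2: add NB@47 -> ring=[13:NA,47:NB]
Op 3: add NC@2 -> ring=[2:NC,13:NA,47:NB]
Op 4: add ND@43 -> ring=[2:NC,13:NA,43:ND,47:NB]
Op 5: route key 94: none >= 94, wrap to smallest pos 2 -> NC
Op 6: remove NA -> ring=[2:NC,43:ND,47:NB]
Op 7: add NE@18 -> ring=[2:NC,18:NE,43:ND,47:NB]
Op 8: add NF@37 -> ring=[2:NC,18:NE,37:NF,43:ND,47:NB]
Op 9: route key 0: smallest pos >= 0 is 2 -> NC

Answer: NC NC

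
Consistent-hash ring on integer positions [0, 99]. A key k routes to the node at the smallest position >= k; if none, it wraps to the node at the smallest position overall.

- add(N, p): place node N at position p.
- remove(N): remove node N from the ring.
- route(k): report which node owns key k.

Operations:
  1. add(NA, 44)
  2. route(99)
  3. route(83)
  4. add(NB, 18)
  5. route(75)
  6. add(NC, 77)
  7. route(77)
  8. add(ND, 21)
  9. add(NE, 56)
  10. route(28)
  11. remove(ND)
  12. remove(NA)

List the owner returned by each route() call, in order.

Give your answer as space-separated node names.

Op 1: add NA@44 -> ring=[44:NA]
Op 2: route key 99: none >= 99, wrap to smallest pos 44 -> NA
Op 3: route key 83: none >= 83, wrap to smallest pos 44 -> NA
Op 4: add NB@18 -> ring=[18:NB,44:NA]
Op 5: route key 75: none >= 75, wrap to smallest pos 18 -> NB
Op 6: add NC@77 -> ring=[18:NB,44:NA,77:NC]
Op 7: route key 77: smallest pos >= 77 is 77 -> NC
Op 8: add ND@21 -> ring=[18:NB,21:ND,44:NA,77:NC]
Op 9: add NE@56 -> ring=[18:NB,21:ND,44:NA,56:NE,77:NC]
Op 10: route key 28: smallest pos >= 28 is 44 -> NA
Op 11: remove ND -> ring=[18:NB,44:NA,56:NE,77:NC]
Op 12: remove NA -> ring=[18:NB,56:NE,77:NC]

Answer: NA NA NB NC NA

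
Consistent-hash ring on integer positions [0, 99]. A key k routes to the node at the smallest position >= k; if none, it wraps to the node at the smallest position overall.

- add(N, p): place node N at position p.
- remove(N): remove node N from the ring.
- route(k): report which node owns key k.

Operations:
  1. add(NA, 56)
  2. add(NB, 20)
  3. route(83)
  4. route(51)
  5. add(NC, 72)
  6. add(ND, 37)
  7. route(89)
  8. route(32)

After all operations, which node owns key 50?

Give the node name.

Op 1: add NA@56 -> ring=[56:NA]
Op 2: add NB@20 -> ring=[20:NB,56:NA]
Op 3: route key 83: none >= 83, wrap to smallest pos 20 -> NB
Op 4: route key 51: smallest pos >= 51 is 56 -> NA
Op 5: add NC@72 -> ring=[20:NB,56:NA,72:NC]
Op 6: add ND@37 -> ring=[20:NB,37:ND,56:NA,72:NC]
Op 7: route key 89: none >= 89, wrap to smallest pos 20 -> NB
Op 8: route key 32: smallest pos >= 32 is 37 -> ND
Final route key 50: smallest pos >= 50 is 56 -> NA

Answer: NA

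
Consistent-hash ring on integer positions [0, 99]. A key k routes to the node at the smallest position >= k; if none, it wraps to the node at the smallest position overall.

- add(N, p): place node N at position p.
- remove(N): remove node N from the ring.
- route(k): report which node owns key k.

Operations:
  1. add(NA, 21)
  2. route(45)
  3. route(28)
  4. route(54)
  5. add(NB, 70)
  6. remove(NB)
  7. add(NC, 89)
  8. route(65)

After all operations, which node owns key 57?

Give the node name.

Answer: NC

Derivation:
Op 1: add NA@21 -> ring=[21:NA]
Op 2: route key 45: none >= 45, wrap to smallest pos 21 -> NA
Op 3: route key 28: none >= 28, wrap to smallest pos 21 -> NA
Op 4: route key 54: none >= 54, wrap to smallest pos 21 -> NA
Op 5: add NB@70 -> ring=[21:NA,70:NB]
Op 6: remove NB -> ring=[21:NA]
Op 7: add NC@89 -> ring=[21:NA,89:NC]
Op 8: route key 65: smallest pos >= 65 is 89 -> NC
Final route key 57: smallest pos >= 57 is 89 -> NC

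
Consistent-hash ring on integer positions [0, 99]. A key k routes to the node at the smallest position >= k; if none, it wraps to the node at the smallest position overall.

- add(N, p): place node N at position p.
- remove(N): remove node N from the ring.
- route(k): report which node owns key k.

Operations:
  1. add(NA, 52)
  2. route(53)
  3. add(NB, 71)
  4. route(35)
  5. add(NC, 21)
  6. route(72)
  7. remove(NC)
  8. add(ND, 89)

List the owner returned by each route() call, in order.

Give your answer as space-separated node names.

Op 1: add NA@52 -> ring=[52:NA]
Op 2: route key 53: none >= 53, wrap to smallest pos 52 -> NA
Op 3: add NB@71 -> ring=[52:NA,71:NB]
Op 4: route key 35: smallest pos >= 35 is 52 -> NA
Op 5: add NC@21 -> ring=[21:NC,52:NA,71:NB]
Op 6: route key 72: none >= 72, wrap to smallest pos 21 -> NC
Op 7: remove NC -> ring=[52:NA,71:NB]
Op 8: add ND@89 -> ring=[52:NA,71:NB,89:ND]

Answer: NA NA NC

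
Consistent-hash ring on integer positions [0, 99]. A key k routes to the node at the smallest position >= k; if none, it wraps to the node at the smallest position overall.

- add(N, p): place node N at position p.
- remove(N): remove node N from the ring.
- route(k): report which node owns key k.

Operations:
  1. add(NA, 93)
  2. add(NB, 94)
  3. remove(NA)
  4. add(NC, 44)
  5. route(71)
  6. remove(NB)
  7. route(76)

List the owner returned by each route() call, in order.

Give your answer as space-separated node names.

Op 1: add NA@93 -> ring=[93:NA]
Op 2: add NB@94 -> ring=[93:NA,94:NB]
Op 3: remove NA -> ring=[94:NB]
Op 4: add NC@44 -> ring=[44:NC,94:NB]
Op 5: route key 71: smallest pos >= 71 is 94 -> NB
Op 6: remove NB -> ring=[44:NC]
Op 7: route key 76: none >= 76, wrap to smallest pos 44 -> NC

Answer: NB NC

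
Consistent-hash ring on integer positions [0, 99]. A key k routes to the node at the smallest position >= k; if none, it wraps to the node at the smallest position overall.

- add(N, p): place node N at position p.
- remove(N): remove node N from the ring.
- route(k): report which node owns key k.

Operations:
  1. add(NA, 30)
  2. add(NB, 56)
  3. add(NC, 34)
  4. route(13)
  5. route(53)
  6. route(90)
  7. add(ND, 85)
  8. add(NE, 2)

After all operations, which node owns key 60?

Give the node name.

Answer: ND

Derivation:
Op 1: add NA@30 -> ring=[30:NA]
Op 2: add NB@56 -> ring=[30:NA,56:NB]
Op 3: add NC@34 -> ring=[30:NA,34:NC,56:NB]
Op 4: route key 13: smallest pos >= 13 is 30 -> NA
Op 5: route key 53: smallest pos >= 53 is 56 -> NB
Op 6: route key 90: none >= 90, wrap to smallest pos 30 -> NA
Op 7: add ND@85 -> ring=[30:NA,34:NC,56:NB,85:ND]
Op 8: add NE@2 -> ring=[2:NE,30:NA,34:NC,56:NB,85:ND]
Final route key 60: smallest pos >= 60 is 85 -> ND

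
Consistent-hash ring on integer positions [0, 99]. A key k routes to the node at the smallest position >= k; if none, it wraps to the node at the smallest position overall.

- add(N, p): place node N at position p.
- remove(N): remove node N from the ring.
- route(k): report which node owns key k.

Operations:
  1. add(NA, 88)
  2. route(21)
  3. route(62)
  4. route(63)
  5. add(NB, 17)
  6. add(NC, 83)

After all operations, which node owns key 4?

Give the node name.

Answer: NB

Derivation:
Op 1: add NA@88 -> ring=[88:NA]
Op 2: route key 21: smallest pos >= 21 is 88 -> NA
Op 3: route key 62: smallest pos >= 62 is 88 -> NA
Op 4: route key 63: smallest pos >= 63 is 88 -> NA
Op 5: add NB@17 -> ring=[17:NB,88:NA]
Op 6: add NC@83 -> ring=[17:NB,83:NC,88:NA]
Final route key 4: smallest pos >= 4 is 17 -> NB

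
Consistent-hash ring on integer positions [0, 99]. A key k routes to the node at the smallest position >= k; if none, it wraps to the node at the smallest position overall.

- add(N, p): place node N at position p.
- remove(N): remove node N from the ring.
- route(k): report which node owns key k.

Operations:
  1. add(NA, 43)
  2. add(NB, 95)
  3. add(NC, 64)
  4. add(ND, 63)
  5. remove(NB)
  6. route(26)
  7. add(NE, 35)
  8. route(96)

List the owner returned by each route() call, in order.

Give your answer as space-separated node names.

Answer: NA NE

Derivation:
Op 1: add NA@43 -> ring=[43:NA]
Op 2: add NB@95 -> ring=[43:NA,95:NB]
Op 3: add NC@64 -> ring=[43:NA,64:NC,95:NB]
Op 4: add ND@63 -> ring=[43:NA,63:ND,64:NC,95:NB]
Op 5: remove NB -> ring=[43:NA,63:ND,64:NC]
Op 6: route key 26: smallest pos >= 26 is 43 -> NA
Op 7: add NE@35 -> ring=[35:NE,43:NA,63:ND,64:NC]
Op 8: route key 96: none >= 96, wrap to smallest pos 35 -> NE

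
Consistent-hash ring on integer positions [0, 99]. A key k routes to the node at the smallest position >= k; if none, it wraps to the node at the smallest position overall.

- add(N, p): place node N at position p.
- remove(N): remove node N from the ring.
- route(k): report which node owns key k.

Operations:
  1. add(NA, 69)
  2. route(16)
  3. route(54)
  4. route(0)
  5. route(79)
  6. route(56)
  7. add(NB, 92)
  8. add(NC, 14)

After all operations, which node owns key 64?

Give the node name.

Answer: NA

Derivation:
Op 1: add NA@69 -> ring=[69:NA]
Op 2: route key 16: smallest pos >= 16 is 69 -> NA
Op 3: route key 54: smallest pos >= 54 is 69 -> NA
Op 4: route key 0: smallest pos >= 0 is 69 -> NA
Op 5: route key 79: none >= 79, wrap to smallest pos 69 -> NA
Op 6: route key 56: smallest pos >= 56 is 69 -> NA
Op 7: add NB@92 -> ring=[69:NA,92:NB]
Op 8: add NC@14 -> ring=[14:NC,69:NA,92:NB]
Final route key 64: smallest pos >= 64 is 69 -> NA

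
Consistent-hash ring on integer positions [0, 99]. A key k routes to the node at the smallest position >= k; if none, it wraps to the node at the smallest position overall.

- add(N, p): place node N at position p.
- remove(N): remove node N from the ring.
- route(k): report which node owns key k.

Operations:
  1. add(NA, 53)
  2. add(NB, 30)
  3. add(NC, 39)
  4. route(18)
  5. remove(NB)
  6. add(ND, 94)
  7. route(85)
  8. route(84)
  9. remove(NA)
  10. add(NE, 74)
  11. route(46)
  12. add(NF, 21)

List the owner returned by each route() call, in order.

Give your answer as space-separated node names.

Op 1: add NA@53 -> ring=[53:NA]
Op 2: add NB@30 -> ring=[30:NB,53:NA]
Op 3: add NC@39 -> ring=[30:NB,39:NC,53:NA]
Op 4: route key 18: smallest pos >= 18 is 30 -> NB
Op 5: remove NB -> ring=[39:NC,53:NA]
Op 6: add ND@94 -> ring=[39:NC,53:NA,94:ND]
Op 7: route key 85: smallest pos >= 85 is 94 -> ND
Op 8: route key 84: smallest pos >= 84 is 94 -> ND
Op 9: remove NA -> ring=[39:NC,94:ND]
Op 10: add NE@74 -> ring=[39:NC,74:NE,94:ND]
Op 11: route key 46: smallest pos >= 46 is 74 -> NE
Op 12: add NF@21 -> ring=[21:NF,39:NC,74:NE,94:ND]

Answer: NB ND ND NE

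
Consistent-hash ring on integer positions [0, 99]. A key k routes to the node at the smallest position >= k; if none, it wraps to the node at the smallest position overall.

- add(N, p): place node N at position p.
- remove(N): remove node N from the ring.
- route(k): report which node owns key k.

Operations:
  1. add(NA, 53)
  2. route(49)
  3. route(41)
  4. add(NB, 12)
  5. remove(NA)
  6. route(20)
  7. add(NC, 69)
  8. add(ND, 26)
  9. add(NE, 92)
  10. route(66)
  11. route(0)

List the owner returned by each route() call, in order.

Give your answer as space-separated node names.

Op 1: add NA@53 -> ring=[53:NA]
Op 2: route key 49: smallest pos >= 49 is 53 -> NA
Op 3: route key 41: smallest pos >= 41 is 53 -> NA
Op 4: add NB@12 -> ring=[12:NB,53:NA]
Op 5: remove NA -> ring=[12:NB]
Op 6: route key 20: none >= 20, wrap to smallest pos 12 -> NB
Op 7: add NC@69 -> ring=[12:NB,69:NC]
Op 8: add ND@26 -> ring=[12:NB,26:ND,69:NC]
Op 9: add NE@92 -> ring=[12:NB,26:ND,69:NC,92:NE]
Op 10: route key 66: smallest pos >= 66 is 69 -> NC
Op 11: route key 0: smallest pos >= 0 is 12 -> NB

Answer: NA NA NB NC NB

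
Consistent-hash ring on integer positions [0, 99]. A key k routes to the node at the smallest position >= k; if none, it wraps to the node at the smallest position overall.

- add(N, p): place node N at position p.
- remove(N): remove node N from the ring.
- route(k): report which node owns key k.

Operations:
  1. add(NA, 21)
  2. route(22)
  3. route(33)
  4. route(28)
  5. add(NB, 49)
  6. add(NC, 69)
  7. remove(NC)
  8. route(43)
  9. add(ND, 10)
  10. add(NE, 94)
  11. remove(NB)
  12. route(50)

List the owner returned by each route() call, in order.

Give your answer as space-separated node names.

Answer: NA NA NA NB NE

Derivation:
Op 1: add NA@21 -> ring=[21:NA]
Op 2: route key 22: none >= 22, wrap to smallest pos 21 -> NA
Op 3: route key 33: none >= 33, wrap to smallest pos 21 -> NA
Op 4: route key 28: none >= 28, wrap to smallest pos 21 -> NA
Op 5: add NB@49 -> ring=[21:NA,49:NB]
Op 6: add NC@69 -> ring=[21:NA,49:NB,69:NC]
Op 7: remove NC -> ring=[21:NA,49:NB]
Op 8: route key 43: smallest pos >= 43 is 49 -> NB
Op 9: add ND@10 -> ring=[10:ND,21:NA,49:NB]
Op 10: add NE@94 -> ring=[10:ND,21:NA,49:NB,94:NE]
Op 11: remove NB -> ring=[10:ND,21:NA,94:NE]
Op 12: route key 50: smallest pos >= 50 is 94 -> NE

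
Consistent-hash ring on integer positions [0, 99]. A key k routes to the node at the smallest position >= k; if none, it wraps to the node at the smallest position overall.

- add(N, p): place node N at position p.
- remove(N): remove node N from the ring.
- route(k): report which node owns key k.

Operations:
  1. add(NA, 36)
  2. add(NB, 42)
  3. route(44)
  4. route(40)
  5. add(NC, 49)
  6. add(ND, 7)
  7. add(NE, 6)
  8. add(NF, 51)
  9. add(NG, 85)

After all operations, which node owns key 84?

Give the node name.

Answer: NG

Derivation:
Op 1: add NA@36 -> ring=[36:NA]
Op 2: add NB@42 -> ring=[36:NA,42:NB]
Op 3: route key 44: none >= 44, wrap to smallest pos 36 -> NA
Op 4: route key 40: smallest pos >= 40 is 42 -> NB
Op 5: add NC@49 -> ring=[36:NA,42:NB,49:NC]
Op 6: add ND@7 -> ring=[7:ND,36:NA,42:NB,49:NC]
Op 7: add NE@6 -> ring=[6:NE,7:ND,36:NA,42:NB,49:NC]
Op 8: add NF@51 -> ring=[6:NE,7:ND,36:NA,42:NB,49:NC,51:NF]
Op 9: add NG@85 -> ring=[6:NE,7:ND,36:NA,42:NB,49:NC,51:NF,85:NG]
Final route key 84: smallest pos >= 84 is 85 -> NG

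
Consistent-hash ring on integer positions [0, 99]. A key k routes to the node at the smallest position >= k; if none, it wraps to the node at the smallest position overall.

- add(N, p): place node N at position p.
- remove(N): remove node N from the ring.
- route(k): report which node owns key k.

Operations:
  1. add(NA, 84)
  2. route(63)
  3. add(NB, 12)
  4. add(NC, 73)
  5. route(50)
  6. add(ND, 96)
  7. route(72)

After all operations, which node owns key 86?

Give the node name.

Answer: ND

Derivation:
Op 1: add NA@84 -> ring=[84:NA]
Op 2: route key 63: smallest pos >= 63 is 84 -> NA
Op 3: add NB@12 -> ring=[12:NB,84:NA]
Op 4: add NC@73 -> ring=[12:NB,73:NC,84:NA]
Op 5: route key 50: smallest pos >= 50 is 73 -> NC
Op 6: add ND@96 -> ring=[12:NB,73:NC,84:NA,96:ND]
Op 7: route key 72: smallest pos >= 72 is 73 -> NC
Final route key 86: smallest pos >= 86 is 96 -> ND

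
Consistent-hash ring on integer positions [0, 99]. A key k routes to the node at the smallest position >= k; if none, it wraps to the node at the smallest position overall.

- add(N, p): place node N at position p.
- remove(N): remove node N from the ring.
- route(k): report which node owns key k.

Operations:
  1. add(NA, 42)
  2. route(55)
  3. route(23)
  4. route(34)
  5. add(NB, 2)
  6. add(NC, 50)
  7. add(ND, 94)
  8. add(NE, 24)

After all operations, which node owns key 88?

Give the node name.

Answer: ND

Derivation:
Op 1: add NA@42 -> ring=[42:NA]
Op 2: route key 55: none >= 55, wrap to smallest pos 42 -> NA
Op 3: route key 23: smallest pos >= 23 is 42 -> NA
Op 4: route key 34: smallest pos >= 34 is 42 -> NA
Op 5: add NB@2 -> ring=[2:NB,42:NA]
Op 6: add NC@50 -> ring=[2:NB,42:NA,50:NC]
Op 7: add ND@94 -> ring=[2:NB,42:NA,50:NC,94:ND]
Op 8: add NE@24 -> ring=[2:NB,24:NE,42:NA,50:NC,94:ND]
Final route key 88: smallest pos >= 88 is 94 -> ND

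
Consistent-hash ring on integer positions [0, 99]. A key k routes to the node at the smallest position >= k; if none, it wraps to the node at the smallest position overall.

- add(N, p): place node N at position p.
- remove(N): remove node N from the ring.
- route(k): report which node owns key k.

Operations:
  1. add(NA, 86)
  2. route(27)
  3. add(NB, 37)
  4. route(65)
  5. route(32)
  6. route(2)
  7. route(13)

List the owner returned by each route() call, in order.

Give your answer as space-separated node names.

Answer: NA NA NB NB NB

Derivation:
Op 1: add NA@86 -> ring=[86:NA]
Op 2: route key 27: smallest pos >= 27 is 86 -> NA
Op 3: add NB@37 -> ring=[37:NB,86:NA]
Op 4: route key 65: smallest pos >= 65 is 86 -> NA
Op 5: route key 32: smallest pos >= 32 is 37 -> NB
Op 6: route key 2: smallest pos >= 2 is 37 -> NB
Op 7: route key 13: smallest pos >= 13 is 37 -> NB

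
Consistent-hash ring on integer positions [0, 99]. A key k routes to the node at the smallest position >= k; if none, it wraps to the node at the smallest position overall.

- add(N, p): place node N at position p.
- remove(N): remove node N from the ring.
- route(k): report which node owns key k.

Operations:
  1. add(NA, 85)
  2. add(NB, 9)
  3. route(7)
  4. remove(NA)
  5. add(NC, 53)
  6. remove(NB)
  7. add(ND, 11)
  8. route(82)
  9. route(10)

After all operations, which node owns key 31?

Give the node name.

Answer: NC

Derivation:
Op 1: add NA@85 -> ring=[85:NA]
Op 2: add NB@9 -> ring=[9:NB,85:NA]
Op 3: route key 7: smallest pos >= 7 is 9 -> NB
Op 4: remove NA -> ring=[9:NB]
Op 5: add NC@53 -> ring=[9:NB,53:NC]
Op 6: remove NB -> ring=[53:NC]
Op 7: add ND@11 -> ring=[11:ND,53:NC]
Op 8: route key 82: none >= 82, wrap to smallest pos 11 -> ND
Op 9: route key 10: smallest pos >= 10 is 11 -> ND
Final route key 31: smallest pos >= 31 is 53 -> NC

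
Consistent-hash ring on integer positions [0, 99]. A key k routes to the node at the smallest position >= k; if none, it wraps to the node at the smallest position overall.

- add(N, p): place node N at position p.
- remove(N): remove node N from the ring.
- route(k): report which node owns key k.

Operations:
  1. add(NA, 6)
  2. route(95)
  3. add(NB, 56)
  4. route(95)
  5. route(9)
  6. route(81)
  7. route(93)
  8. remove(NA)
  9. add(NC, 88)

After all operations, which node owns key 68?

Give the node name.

Answer: NC

Derivation:
Op 1: add NA@6 -> ring=[6:NA]
Op 2: route key 95: none >= 95, wrap to smallest pos 6 -> NA
Op 3: add NB@56 -> ring=[6:NA,56:NB]
Op 4: route key 95: none >= 95, wrap to smallest pos 6 -> NA
Op 5: route key 9: smallest pos >= 9 is 56 -> NB
Op 6: route key 81: none >= 81, wrap to smallest pos 6 -> NA
Op 7: route key 93: none >= 93, wrap to smallest pos 6 -> NA
Op 8: remove NA -> ring=[56:NB]
Op 9: add NC@88 -> ring=[56:NB,88:NC]
Final route key 68: smallest pos >= 68 is 88 -> NC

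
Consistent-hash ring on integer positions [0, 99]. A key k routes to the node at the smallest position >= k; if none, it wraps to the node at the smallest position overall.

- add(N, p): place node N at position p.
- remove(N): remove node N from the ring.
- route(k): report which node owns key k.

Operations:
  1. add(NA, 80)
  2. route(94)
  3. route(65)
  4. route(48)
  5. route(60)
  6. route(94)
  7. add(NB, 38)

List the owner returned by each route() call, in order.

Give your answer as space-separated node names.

Op 1: add NA@80 -> ring=[80:NA]
Op 2: route key 94: none >= 94, wrap to smallest pos 80 -> NA
Op 3: route key 65: smallest pos >= 65 is 80 -> NA
Op 4: route key 48: smallest pos >= 48 is 80 -> NA
Op 5: route key 60: smallest pos >= 60 is 80 -> NA
Op 6: route key 94: none >= 94, wrap to smallest pos 80 -> NA
Op 7: add NB@38 -> ring=[38:NB,80:NA]

Answer: NA NA NA NA NA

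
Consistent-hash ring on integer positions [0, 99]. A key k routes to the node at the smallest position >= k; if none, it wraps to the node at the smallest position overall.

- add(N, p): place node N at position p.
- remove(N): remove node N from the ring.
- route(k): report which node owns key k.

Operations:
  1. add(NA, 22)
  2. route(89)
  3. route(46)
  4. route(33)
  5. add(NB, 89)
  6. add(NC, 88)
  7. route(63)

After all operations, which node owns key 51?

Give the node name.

Answer: NC

Derivation:
Op 1: add NA@22 -> ring=[22:NA]
Op 2: route key 89: none >= 89, wrap to smallest pos 22 -> NA
Op 3: route key 46: none >= 46, wrap to smallest pos 22 -> NA
Op 4: route key 33: none >= 33, wrap to smallest pos 22 -> NA
Op 5: add NB@89 -> ring=[22:NA,89:NB]
Op 6: add NC@88 -> ring=[22:NA,88:NC,89:NB]
Op 7: route key 63: smallest pos >= 63 is 88 -> NC
Final route key 51: smallest pos >= 51 is 88 -> NC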